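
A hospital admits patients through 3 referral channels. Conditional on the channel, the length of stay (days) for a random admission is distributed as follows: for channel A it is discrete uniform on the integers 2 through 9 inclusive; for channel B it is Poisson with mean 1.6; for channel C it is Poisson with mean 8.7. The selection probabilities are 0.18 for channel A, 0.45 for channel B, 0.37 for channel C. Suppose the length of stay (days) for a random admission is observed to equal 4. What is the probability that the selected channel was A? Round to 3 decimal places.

0.363

Likelihoods P(X=4 | ·): A: 0.125; B: 0.0551312; C: 0.0397653.
Posterior ∝ prior × likelihood. Numerator for A: 0.18·0.125 = 0.0225.
Normalizing constant: 0.18·0.125 + 0.45·0.0551312 + 0.37·0.0397653 = 0.0620222.
P(A | observation) = 0.0225 / 0.0620222 = 0.362773.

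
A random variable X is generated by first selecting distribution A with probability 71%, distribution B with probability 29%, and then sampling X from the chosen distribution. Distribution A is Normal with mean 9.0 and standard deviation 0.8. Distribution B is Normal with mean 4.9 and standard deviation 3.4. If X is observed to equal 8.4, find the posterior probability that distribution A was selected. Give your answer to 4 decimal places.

Likelihoods f(8.4 | ·): A: 0.376422; B: 0.0690753.
Posterior ∝ prior × likelihood. Numerator for A: 0.71·0.376422 = 0.267259.
Normalizing constant: 0.71·0.376422 + 0.29·0.0690753 = 0.287291.
P(A | observation) = 0.267259 / 0.287291 = 0.930273.

0.9303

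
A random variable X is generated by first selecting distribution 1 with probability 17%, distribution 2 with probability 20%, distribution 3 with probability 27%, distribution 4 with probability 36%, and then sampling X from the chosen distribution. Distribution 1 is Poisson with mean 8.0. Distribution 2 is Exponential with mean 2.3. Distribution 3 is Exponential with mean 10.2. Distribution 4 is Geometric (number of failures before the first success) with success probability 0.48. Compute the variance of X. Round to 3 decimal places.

47.131

Per component, 1: μ=8, E[X²]=72; 2: μ=2.3, E[X²]=10.58; 3: μ=10.2, E[X²]=208.08; 4: μ=1.08333, E[X²]=3.43056.
E[X] = 0.17·8 + 0.2·2.3 + 0.27·10.2 + 0.36·1.08333 = 4.964.
E[X²] = 0.17·72 + 0.2·10.58 + 0.27·208.08 + 0.36·3.43056 = 71.7726.
Var(X) = E[X²] − (E[X])² = 71.7726 − 24.6413 = 47.1313.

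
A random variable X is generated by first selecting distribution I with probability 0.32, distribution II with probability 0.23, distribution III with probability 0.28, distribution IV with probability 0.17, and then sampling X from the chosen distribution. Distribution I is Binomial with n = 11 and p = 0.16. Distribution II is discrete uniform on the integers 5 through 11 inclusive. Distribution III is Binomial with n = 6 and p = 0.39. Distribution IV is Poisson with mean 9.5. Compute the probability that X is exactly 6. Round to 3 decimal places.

0.048

Conditional on each component, P(X = 6): I: 0.00324159; II: 0.142857; III: 0.00351874; IV: 0.0764208.
By total probability, P(X = 6) = 0.32·0.00324159 + 0.23·0.142857 + 0.28·0.00351874 + 0.17·0.0764208 = 0.0478712.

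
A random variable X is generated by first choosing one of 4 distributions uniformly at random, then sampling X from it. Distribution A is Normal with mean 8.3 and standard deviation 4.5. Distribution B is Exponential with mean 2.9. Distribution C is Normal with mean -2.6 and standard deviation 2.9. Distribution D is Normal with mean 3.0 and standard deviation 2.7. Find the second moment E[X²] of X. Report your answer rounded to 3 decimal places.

34.355

For each component E[X²] = Var + (mean)², giving A: 89.14; B: 16.82; C: 15.17; D: 16.29.
Overall E[X²] = 0.25·89.14 + 0.25·16.82 + 0.25·15.17 + 0.25·16.29 = 34.355.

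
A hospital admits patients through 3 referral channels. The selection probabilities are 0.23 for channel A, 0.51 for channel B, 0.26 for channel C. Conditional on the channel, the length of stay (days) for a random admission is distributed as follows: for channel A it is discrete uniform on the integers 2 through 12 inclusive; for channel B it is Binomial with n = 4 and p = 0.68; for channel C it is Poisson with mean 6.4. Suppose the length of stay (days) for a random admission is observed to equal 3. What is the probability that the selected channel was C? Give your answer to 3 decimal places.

Likelihoods P(X=3 | ·): A: 0.0909091; B: 0.402473; C: 0.0725945.
Posterior ∝ prior × likelihood. Numerator for C: 0.26·0.0725945 = 0.0188746.
Normalizing constant: 0.23·0.0909091 + 0.51·0.402473 + 0.26·0.0725945 = 0.245045.
P(C | observation) = 0.0188746 / 0.245045 = 0.077025.

0.077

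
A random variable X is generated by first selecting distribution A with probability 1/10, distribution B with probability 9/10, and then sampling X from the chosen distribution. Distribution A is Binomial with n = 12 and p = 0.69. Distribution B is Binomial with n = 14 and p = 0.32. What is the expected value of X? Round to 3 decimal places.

Component means — A: 8.28; B: 4.48.
E[X] = 0.1·8.28 + 0.9·4.48 = 4.86.

4.860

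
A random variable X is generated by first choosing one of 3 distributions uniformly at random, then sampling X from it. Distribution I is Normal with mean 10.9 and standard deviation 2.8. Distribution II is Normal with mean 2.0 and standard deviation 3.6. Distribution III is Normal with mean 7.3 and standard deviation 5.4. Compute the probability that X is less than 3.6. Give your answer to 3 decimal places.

0.308

Conditional on each component, P(X < 3.6): I: 0.00456506; II: 0.671639; III: 0.246614.
By total probability, P(X < 3.6) = 0.333333·0.00456506 + 0.333333·0.671639 + 0.333333·0.246614 = 0.307606.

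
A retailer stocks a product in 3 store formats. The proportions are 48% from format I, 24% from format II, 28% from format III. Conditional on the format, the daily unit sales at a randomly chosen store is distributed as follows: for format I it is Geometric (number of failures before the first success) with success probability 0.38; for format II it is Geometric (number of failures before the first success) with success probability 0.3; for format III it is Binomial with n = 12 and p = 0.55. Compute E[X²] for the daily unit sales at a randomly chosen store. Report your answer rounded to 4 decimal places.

For each component E[X²] = Var + (mean)², giving I: 6.95568; II: 13.2222; III: 46.53.
Overall E[X²] = 0.48·6.95568 + 0.24·13.2222 + 0.28·46.53 = 19.5405.

19.5405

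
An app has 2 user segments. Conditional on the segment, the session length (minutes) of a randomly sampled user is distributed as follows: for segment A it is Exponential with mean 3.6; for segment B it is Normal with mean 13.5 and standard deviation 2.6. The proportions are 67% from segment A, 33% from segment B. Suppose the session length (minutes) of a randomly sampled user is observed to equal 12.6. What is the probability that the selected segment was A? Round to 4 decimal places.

0.1054

Likelihoods f(12.6 | ·): A: 0.00838816; B: 0.144517.
Posterior ∝ prior × likelihood. Numerator for A: 0.67·0.00838816 = 0.00562007.
Normalizing constant: 0.67·0.00838816 + 0.33·0.144517 = 0.0533105.
P(A | observation) = 0.00562007 / 0.0533105 = 0.105421.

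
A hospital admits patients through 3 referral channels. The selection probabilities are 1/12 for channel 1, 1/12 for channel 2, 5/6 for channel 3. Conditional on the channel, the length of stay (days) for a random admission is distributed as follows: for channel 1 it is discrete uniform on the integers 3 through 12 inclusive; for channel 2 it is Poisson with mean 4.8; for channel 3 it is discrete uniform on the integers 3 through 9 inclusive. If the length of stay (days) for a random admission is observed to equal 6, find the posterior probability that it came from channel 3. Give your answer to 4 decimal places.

Likelihoods P(X=6 | ·): 1: 0.1; 2: 0.139798; 3: 0.142857.
Posterior ∝ prior × likelihood. Numerator for 3: 0.833333·0.142857 = 0.119048.
Normalizing constant: 0.0833333·0.1 + 0.0833333·0.139798 + 0.833333·0.142857 = 0.139031.
P(3 | observation) = 0.119048 / 0.139031 = 0.856268.

0.8563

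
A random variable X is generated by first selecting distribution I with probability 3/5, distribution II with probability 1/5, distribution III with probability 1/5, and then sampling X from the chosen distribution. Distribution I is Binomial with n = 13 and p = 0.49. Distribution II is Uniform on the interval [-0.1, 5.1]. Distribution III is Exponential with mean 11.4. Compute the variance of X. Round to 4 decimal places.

36.3936

Per component, I: μ=6.37, E[X²]=43.8256; II: μ=2.5, E[X²]=8.50333; III: μ=11.4, E[X²]=259.92.
E[X] = 0.6·6.37 + 0.2·2.5 + 0.2·11.4 = 6.602.
E[X²] = 0.6·43.8256 + 0.2·8.50333 + 0.2·259.92 = 79.98.
Var(X) = E[X²] − (E[X])² = 79.98 − 43.5864 = 36.3936.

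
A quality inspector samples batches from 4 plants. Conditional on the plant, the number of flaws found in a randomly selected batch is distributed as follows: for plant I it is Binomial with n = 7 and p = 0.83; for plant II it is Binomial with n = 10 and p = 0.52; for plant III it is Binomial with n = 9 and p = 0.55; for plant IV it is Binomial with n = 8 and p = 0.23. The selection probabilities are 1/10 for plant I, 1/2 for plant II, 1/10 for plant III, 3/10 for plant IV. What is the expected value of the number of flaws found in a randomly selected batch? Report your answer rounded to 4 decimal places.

Component means — I: 5.81; II: 5.2; III: 4.95; IV: 1.84.
E[X] = 0.1·5.81 + 0.5·5.2 + 0.1·4.95 + 0.3·1.84 = 4.228.

4.2280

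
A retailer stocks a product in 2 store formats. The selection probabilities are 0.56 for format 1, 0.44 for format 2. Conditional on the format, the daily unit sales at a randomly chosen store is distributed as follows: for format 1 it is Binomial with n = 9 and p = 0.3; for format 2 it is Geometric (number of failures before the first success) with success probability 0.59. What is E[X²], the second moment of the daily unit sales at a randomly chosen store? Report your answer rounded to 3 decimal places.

For each component E[X²] = Var + (mean)², giving 1: 9.18; 2: 1.66073.
Overall E[X²] = 0.56·9.18 + 0.44·1.66073 = 5.87152.

5.872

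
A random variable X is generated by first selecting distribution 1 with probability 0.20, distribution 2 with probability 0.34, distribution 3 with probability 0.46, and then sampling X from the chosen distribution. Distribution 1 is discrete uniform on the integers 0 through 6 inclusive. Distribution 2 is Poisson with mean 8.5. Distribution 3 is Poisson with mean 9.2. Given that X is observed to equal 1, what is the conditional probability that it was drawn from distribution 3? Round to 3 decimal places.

Likelihoods P(X=1 | ·): 1: 0.142857; 2: 0.00172948; 3: 0.000929562.
Posterior ∝ prior × likelihood. Numerator for 3: 0.46·0.000929562 = 0.000427599.
Normalizing constant: 0.2·0.142857 + 0.34·0.00172948 + 0.46·0.000929562 = 0.0295871.
P(3 | observation) = 0.000427599 / 0.0295871 = 0.0144522.

0.014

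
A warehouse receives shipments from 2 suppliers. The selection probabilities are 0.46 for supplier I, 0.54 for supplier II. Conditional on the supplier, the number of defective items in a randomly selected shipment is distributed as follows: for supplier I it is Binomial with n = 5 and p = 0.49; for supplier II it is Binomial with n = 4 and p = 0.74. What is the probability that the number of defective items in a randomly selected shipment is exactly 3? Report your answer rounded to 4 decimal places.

0.3683

Conditional on each supplier, P(X = 3): I: 0.306005; II: 0.421433.
By total probability, P(X = 3) = 0.46·0.306005 + 0.54·0.421433 = 0.368336.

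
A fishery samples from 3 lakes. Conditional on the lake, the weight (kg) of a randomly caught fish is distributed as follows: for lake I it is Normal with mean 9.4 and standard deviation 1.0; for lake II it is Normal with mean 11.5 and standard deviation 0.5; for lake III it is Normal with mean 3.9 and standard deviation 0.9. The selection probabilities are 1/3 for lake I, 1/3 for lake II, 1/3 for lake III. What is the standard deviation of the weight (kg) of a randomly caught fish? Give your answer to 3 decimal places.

Per component, I: μ=9.4, E[X²]=89.36; II: μ=11.5, E[X²]=132.5; III: μ=3.9, E[X²]=16.02.
E[X] = 0.333333·9.4 + 0.333333·11.5 + 0.333333·3.9 = 8.26667.
E[X²] = 0.333333·89.36 + 0.333333·132.5 + 0.333333·16.02 = 79.2933.
Var(X) = E[X²] − (E[X])² = 79.2933 − 68.3378 = 10.9556.
SD(X) = √10.9556 = 3.30992.

3.310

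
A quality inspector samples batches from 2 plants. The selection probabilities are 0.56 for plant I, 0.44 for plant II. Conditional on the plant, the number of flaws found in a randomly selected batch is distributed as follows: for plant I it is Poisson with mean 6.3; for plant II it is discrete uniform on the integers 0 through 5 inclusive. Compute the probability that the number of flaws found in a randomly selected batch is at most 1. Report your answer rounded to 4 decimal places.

0.1542

Conditional on each plant, P(X ≤ 1): I: 0.013405; II: 0.333333.
By total probability, P(X ≤ 1) = 0.56·0.013405 + 0.44·0.333333 = 0.154173.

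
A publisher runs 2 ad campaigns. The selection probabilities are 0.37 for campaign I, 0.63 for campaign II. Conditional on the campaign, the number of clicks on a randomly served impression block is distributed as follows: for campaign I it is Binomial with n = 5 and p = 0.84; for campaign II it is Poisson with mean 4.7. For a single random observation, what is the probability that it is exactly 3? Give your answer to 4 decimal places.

Conditional on each campaign, P(X = 3): I: 0.151732; II: 0.157383.
By total probability, P(X = 3) = 0.37·0.151732 + 0.63·0.157383 = 0.155292.

0.1553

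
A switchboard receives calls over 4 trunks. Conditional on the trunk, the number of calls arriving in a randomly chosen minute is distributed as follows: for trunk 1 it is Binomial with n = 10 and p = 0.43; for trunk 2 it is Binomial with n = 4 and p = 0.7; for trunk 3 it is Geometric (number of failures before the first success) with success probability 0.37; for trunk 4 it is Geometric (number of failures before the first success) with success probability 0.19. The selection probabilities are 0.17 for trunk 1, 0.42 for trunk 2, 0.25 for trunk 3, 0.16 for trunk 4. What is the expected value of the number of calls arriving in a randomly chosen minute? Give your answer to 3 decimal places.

Component means — 1: 4.3; 2: 2.8; 3: 1.7027; 4: 4.26316.
E[X] = 0.17·4.3 + 0.42·2.8 + 0.25·1.7027 + 0.16·4.26316 = 3.01478.

3.015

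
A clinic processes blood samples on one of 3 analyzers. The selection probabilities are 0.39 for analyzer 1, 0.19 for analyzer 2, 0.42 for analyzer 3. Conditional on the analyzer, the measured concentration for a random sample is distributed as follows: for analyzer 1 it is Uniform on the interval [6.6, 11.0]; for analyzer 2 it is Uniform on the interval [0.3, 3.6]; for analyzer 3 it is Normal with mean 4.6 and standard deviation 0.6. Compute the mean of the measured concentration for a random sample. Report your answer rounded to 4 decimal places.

5.7345

Component means — 1: 8.8; 2: 1.95; 3: 4.6.
E[X] = 0.39·8.8 + 0.19·1.95 + 0.42·4.6 = 5.7345.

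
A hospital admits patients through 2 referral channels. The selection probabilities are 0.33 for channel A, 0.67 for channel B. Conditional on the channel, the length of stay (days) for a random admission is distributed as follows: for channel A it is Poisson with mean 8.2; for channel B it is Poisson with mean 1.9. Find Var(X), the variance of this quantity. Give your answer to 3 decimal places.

12.754

Per component, A: μ=8.2, E[X²]=75.44; B: μ=1.9, E[X²]=5.51.
E[X] = 0.33·8.2 + 0.67·1.9 = 3.979.
E[X²] = 0.33·75.44 + 0.67·5.51 = 28.5869.
Var(X) = E[X²] − (E[X])² = 28.5869 − 15.8324 = 12.7545.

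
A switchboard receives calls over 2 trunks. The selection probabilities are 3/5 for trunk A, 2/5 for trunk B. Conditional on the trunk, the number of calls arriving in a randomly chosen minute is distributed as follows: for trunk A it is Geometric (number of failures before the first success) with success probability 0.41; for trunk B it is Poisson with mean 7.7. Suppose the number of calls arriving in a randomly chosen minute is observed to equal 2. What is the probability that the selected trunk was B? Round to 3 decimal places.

0.059

Likelihoods P(X=2 | ·): A: 0.142721; B: 0.0134241.
Posterior ∝ prior × likelihood. Numerator for B: 0.4·0.0134241 = 0.00536962.
Normalizing constant: 0.6·0.142721 + 0.4·0.0134241 = 0.0910022.
P(B | observation) = 0.00536962 / 0.0910022 = 0.0590054.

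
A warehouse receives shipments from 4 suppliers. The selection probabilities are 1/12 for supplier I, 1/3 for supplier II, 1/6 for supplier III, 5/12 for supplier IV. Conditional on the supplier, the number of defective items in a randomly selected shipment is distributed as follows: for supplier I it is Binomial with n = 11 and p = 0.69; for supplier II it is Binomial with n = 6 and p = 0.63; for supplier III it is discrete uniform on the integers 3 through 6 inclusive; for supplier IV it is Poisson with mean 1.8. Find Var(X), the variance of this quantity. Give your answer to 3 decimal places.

Per component, I: μ=7.59, E[X²]=59.961; II: μ=3.78, E[X²]=15.687; III: μ=4.5, E[X²]=21.5; IV: μ=1.8, E[X²]=5.04.
E[X] = 0.0833333·7.59 + 0.333333·3.78 + 0.166667·4.5 + 0.416667·1.8 = 3.3925.
E[X²] = 0.0833333·59.961 + 0.333333·15.687 + 0.166667·21.5 + 0.416667·5.04 = 15.9091.
Var(X) = E[X²] − (E[X])² = 15.9091 − 11.5091 = 4.40003.

4.400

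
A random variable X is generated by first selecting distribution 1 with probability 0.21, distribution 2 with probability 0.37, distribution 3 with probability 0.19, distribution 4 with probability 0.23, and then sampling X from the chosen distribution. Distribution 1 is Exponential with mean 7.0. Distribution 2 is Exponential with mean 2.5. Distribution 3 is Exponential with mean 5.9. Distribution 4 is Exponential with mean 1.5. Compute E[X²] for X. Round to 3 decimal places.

39.468

For each component E[X²] = Var + (mean)², giving 1: 98; 2: 12.5; 3: 69.62; 4: 4.5.
Overall E[X²] = 0.21·98 + 0.37·12.5 + 0.19·69.62 + 0.23·4.5 = 39.4678.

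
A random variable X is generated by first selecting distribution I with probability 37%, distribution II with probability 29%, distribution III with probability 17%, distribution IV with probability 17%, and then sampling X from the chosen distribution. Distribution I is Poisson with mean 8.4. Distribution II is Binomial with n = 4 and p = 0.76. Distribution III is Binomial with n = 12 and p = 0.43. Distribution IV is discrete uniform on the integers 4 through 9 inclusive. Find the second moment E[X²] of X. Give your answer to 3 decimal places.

44.812

For each component E[X²] = Var + (mean)², giving I: 78.96; II: 9.9712; III: 29.5668; IV: 45.1667.
Overall E[X²] = 0.37·78.96 + 0.29·9.9712 + 0.17·29.5668 + 0.17·45.1667 = 44.8115.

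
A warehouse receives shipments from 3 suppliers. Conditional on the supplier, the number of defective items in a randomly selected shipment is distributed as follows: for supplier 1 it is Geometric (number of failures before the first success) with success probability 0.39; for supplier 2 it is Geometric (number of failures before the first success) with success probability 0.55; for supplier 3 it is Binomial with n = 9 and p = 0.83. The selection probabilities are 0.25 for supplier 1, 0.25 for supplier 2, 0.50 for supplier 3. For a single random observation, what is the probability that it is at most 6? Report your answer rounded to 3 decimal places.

0.584

Conditional on each supplier, P(X ≤ 6): 1: 0.968573; 2: 0.996263; 3: 0.186136.
By total probability, P(X ≤ 6) = 0.25·0.968573 + 0.25·0.996263 + 0.5·0.186136 = 0.584277.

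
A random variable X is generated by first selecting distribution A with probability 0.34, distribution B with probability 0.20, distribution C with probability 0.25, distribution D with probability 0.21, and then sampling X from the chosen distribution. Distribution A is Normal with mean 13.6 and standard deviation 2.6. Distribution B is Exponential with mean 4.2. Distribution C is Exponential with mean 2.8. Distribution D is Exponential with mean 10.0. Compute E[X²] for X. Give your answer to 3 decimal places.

118.161

For each component E[X²] = Var + (mean)², giving A: 191.72; B: 35.28; C: 15.68; D: 200.
Overall E[X²] = 0.34·191.72 + 0.2·35.28 + 0.25·15.68 + 0.21·200 = 118.161.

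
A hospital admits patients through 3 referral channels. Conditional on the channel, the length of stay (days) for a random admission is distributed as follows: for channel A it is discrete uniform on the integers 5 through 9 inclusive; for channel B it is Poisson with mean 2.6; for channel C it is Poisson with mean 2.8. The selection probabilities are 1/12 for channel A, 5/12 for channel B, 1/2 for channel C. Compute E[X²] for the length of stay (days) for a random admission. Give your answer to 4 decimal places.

For each component E[X²] = Var + (mean)², giving A: 51; B: 9.36; C: 10.64.
Overall E[X²] = 0.0833333·51 + 0.416667·9.36 + 0.5·10.64 = 13.47.

13.4700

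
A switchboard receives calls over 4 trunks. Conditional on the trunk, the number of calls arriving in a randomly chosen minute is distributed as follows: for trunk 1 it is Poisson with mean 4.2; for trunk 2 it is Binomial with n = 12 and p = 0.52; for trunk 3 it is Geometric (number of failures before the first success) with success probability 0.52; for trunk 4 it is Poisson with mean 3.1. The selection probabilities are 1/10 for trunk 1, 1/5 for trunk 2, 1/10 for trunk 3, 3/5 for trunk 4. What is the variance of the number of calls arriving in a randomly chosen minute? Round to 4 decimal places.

5.3527

Per component, 1: μ=4.2, E[X²]=21.84; 2: μ=6.24, E[X²]=41.9328; 3: μ=0.923077, E[X²]=2.62722; 4: μ=3.1, E[X²]=12.71.
E[X] = 0.1·4.2 + 0.2·6.24 + 0.1·0.923077 + 0.6·3.1 = 3.62031.
E[X²] = 0.1·21.84 + 0.2·41.9328 + 0.1·2.62722 + 0.6·12.71 = 18.4593.
Var(X) = E[X²] − (E[X])² = 18.4593 − 13.1066 = 5.35265.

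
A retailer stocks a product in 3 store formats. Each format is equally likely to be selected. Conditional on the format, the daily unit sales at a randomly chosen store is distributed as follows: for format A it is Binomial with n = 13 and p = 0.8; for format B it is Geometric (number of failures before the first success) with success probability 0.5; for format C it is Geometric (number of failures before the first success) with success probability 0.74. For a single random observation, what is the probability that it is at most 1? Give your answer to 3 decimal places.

0.561

Conditional on each format, P(X ≤ 1): A: 4.34176e-08; B: 0.75; C: 0.9324.
By total probability, P(X ≤ 1) = 0.333333·4.34176e-08 + 0.333333·0.75 + 0.333333·0.9324 = 0.5608.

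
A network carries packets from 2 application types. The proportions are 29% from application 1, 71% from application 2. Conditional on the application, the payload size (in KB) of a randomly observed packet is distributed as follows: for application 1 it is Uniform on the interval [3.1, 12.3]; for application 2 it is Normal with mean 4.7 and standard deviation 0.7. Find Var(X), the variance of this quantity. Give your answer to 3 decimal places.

4.246

Per component, 1: μ=7.7, E[X²]=66.3433; 2: μ=4.7, E[X²]=22.58.
E[X] = 0.29·7.7 + 0.71·4.7 = 5.57.
E[X²] = 0.29·66.3433 + 0.71·22.58 = 35.2714.
Var(X) = E[X²] − (E[X])² = 35.2714 − 31.0249 = 4.24647.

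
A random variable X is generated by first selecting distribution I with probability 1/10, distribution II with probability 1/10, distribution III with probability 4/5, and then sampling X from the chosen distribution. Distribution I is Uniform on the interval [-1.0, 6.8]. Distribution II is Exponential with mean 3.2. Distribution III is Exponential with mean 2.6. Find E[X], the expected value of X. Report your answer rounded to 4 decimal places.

2.6900

Component means — I: 2.9; II: 3.2; III: 2.6.
E[X] = 0.1·2.9 + 0.1·3.2 + 0.8·2.6 = 2.69.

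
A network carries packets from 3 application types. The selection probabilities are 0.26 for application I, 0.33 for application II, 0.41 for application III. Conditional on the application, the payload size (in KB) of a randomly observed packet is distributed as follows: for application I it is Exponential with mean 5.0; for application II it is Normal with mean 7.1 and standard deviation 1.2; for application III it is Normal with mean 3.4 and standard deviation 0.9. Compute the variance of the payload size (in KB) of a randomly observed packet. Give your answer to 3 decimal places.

Per component, I: μ=5, E[X²]=50; II: μ=7.1, E[X²]=51.85; III: μ=3.4, E[X²]=12.37.
E[X] = 0.26·5 + 0.33·7.1 + 0.41·3.4 = 5.037.
E[X²] = 0.26·50 + 0.33·51.85 + 0.41·12.37 = 35.1822.
Var(X) = E[X²] − (E[X])² = 35.1822 − 25.3714 = 9.81083.

9.811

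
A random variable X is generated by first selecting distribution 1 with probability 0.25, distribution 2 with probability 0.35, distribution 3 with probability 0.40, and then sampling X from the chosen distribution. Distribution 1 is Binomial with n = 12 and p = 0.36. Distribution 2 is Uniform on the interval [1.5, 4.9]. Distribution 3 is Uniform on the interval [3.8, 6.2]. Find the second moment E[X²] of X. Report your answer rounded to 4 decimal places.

19.4700

For each component E[X²] = Var + (mean)², giving 1: 21.4272; 2: 11.2033; 3: 25.48.
Overall E[X²] = 0.25·21.4272 + 0.35·11.2033 + 0.4·25.48 = 19.47.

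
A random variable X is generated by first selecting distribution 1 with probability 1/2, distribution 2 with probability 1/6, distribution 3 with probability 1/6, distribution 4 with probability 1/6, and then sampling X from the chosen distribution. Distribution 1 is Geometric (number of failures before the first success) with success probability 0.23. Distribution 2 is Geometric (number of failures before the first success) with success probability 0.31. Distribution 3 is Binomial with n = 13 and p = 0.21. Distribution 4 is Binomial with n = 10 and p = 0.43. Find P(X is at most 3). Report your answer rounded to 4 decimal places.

0.6242

Conditional on each component, P(X ≤ 3): 1: 0.64847; 2: 0.773329; 3: 0.716078; 4: 0.31016.
By total probability, P(X ≤ 3) = 0.5·0.64847 + 0.166667·0.773329 + 0.166667·0.716078 + 0.166667·0.31016 = 0.624163.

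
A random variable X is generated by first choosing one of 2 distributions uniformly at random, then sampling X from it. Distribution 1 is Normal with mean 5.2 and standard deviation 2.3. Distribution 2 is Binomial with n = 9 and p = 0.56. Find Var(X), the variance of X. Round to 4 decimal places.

3.7602

Per component, 1: μ=5.2, E[X²]=32.33; 2: μ=5.04, E[X²]=27.6192.
E[X] = 0.5·5.2 + 0.5·5.04 = 5.12.
E[X²] = 0.5·32.33 + 0.5·27.6192 = 29.9746.
Var(X) = E[X²] − (E[X])² = 29.9746 − 26.2144 = 3.7602.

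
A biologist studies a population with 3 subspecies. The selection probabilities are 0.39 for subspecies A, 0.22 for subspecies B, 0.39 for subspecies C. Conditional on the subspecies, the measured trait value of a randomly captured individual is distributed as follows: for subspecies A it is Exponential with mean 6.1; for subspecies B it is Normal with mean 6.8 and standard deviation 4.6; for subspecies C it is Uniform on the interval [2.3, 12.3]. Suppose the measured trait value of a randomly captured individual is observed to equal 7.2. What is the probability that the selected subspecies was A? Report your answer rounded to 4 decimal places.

0.2529

Likelihoods f(7.2 | ·): A: 0.0503571; B: 0.0863993; C: 0.1.
Posterior ∝ prior × likelihood. Numerator for A: 0.39·0.0503571 = 0.0196392.
Normalizing constant: 0.39·0.0503571 + 0.22·0.0863993 + 0.39·0.1 = 0.0776471.
P(A | observation) = 0.0196392 / 0.0776471 = 0.25293.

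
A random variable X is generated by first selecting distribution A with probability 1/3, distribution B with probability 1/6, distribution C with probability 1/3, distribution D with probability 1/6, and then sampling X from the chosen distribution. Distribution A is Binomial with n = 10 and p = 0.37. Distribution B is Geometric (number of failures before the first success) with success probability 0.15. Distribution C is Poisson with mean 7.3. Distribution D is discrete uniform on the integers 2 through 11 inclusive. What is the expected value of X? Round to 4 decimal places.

Component means — A: 3.7; B: 5.66667; C: 7.3; D: 6.5.
E[X] = 0.333333·3.7 + 0.166667·5.66667 + 0.333333·7.3 + 0.166667·6.5 = 5.69444.

5.6944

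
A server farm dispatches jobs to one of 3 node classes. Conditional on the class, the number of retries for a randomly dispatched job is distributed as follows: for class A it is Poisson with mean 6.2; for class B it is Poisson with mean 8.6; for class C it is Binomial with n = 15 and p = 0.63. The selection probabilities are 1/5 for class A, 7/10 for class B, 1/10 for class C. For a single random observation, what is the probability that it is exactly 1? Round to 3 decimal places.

Conditional on each class, P(X = 1): A: 0.0125825; B: 0.00158331; C: 8.5164e-06.
By total probability, P(X = 1) = 0.2·0.0125825 + 0.7·0.00158331 + 0.1·8.5164e-06 = 0.00362566.

0.004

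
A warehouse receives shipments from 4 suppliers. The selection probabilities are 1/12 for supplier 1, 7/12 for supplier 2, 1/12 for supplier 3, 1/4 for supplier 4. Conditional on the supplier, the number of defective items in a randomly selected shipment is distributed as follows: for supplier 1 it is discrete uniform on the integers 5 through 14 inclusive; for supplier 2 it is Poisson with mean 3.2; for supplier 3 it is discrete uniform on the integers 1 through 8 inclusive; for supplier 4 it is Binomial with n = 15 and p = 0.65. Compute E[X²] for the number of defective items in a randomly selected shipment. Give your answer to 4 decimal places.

For each component E[X²] = Var + (mean)², giving 1: 98.5; 2: 13.44; 3: 25.5; 4: 98.475.
Overall E[X²] = 0.0833333·98.5 + 0.583333·13.44 + 0.0833333·25.5 + 0.25·98.475 = 42.7921.

42.7921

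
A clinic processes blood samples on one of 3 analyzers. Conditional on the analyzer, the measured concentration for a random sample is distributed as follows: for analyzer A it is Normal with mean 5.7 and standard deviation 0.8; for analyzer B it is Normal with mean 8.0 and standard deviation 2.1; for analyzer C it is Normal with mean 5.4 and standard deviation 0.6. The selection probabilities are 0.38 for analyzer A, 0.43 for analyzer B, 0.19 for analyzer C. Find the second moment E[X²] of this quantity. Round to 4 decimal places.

For each component E[X²] = Var + (mean)², giving A: 33.13; B: 68.41; C: 29.52.
Overall E[X²] = 0.38·33.13 + 0.43·68.41 + 0.19·29.52 = 47.6145.

47.6145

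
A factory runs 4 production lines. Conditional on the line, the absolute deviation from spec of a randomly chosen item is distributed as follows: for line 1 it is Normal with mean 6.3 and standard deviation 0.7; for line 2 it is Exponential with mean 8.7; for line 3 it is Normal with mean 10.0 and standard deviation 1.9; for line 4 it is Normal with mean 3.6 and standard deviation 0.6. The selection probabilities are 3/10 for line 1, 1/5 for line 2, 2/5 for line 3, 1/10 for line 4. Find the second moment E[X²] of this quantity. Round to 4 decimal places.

85.1060

For each component E[X²] = Var + (mean)², giving 1: 40.18; 2: 151.38; 3: 103.61; 4: 13.32.
Overall E[X²] = 0.3·40.18 + 0.2·151.38 + 0.4·103.61 + 0.1·13.32 = 85.106.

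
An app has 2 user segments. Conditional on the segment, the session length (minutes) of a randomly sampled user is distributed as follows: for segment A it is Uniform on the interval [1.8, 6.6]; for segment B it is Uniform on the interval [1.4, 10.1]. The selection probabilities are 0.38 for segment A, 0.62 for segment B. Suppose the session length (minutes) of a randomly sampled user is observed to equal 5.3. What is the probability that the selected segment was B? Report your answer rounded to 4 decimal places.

0.4737

Likelihoods f(5.3 | ·): A: 0.208333; B: 0.114943.
Posterior ∝ prior × likelihood. Numerator for B: 0.62·0.114943 = 0.0712644.
Normalizing constant: 0.38·0.208333 + 0.62·0.114943 = 0.150431.
P(B | observation) = 0.0712644 / 0.150431 = 0.473734.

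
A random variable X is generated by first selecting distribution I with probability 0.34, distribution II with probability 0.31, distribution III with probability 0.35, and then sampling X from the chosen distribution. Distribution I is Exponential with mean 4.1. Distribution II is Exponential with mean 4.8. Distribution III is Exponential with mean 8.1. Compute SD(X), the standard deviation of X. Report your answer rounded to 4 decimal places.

6.2417

Per component, I: μ=4.1, E[X²]=33.62; II: μ=4.8, E[X²]=46.08; III: μ=8.1, E[X²]=131.22.
E[X] = 0.34·4.1 + 0.31·4.8 + 0.35·8.1 = 5.717.
E[X²] = 0.34·33.62 + 0.31·46.08 + 0.35·131.22 = 71.6426.
Var(X) = E[X²] − (E[X])² = 71.6426 − 32.6841 = 38.9585.
SD(X) = √38.9585 = 6.24168.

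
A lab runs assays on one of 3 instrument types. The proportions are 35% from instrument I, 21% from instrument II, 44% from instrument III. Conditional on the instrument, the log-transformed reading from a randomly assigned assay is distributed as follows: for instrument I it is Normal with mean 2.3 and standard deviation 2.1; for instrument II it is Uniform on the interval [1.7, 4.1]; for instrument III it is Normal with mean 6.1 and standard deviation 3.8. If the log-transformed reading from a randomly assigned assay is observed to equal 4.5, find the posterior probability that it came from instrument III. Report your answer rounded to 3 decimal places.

0.524

Likelihoods f(4.5 | ·): I: 0.109741; II: 0; III: 0.0960792.
Posterior ∝ prior × likelihood. Numerator for III: 0.44·0.0960792 = 0.0422749.
Normalizing constant: 0.35·0.109741 + 0.21·0 + 0.44·0.0960792 = 0.0806843.
P(III | observation) = 0.0422749 / 0.0806843 = 0.523954.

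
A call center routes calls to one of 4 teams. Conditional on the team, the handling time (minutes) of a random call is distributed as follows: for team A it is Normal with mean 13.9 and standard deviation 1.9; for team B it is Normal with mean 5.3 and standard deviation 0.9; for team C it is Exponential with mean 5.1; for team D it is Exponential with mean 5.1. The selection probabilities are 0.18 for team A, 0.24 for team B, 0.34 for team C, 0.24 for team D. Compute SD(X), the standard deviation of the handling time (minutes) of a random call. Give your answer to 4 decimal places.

5.2168

Per component, A: μ=13.9, E[X²]=196.82; B: μ=5.3, E[X²]=28.9; C: μ=5.1, E[X²]=52.02; D: μ=5.1, E[X²]=52.02.
E[X] = 0.18·13.9 + 0.24·5.3 + 0.34·5.1 + 0.24·5.1 = 6.732.
E[X²] = 0.18·196.82 + 0.24·28.9 + 0.34·52.02 + 0.24·52.02 = 72.5352.
Var(X) = E[X²] − (E[X])² = 72.5352 − 45.3198 = 27.2154.
SD(X) = √27.2154 = 5.21684.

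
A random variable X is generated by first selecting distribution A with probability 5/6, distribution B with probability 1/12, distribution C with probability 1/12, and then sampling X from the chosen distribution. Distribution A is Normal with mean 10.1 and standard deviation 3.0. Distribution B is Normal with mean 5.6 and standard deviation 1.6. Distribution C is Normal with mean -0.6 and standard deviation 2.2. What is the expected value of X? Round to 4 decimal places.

8.8333

Component means — A: 10.1; B: 5.6; C: -0.6.
E[X] = 0.833333·10.1 + 0.0833333·5.6 + 0.0833333·-0.6 = 8.83333.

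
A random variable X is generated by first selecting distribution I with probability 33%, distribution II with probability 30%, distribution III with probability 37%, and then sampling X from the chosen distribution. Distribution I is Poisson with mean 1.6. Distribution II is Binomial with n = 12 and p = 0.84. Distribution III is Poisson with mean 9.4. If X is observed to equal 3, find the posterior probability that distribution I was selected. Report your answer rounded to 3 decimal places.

0.915

Likelihoods P(X=3 | ·): I: 0.137828; II: 8.96067e-06; III: 0.0114515.
Posterior ∝ prior × likelihood. Numerator for I: 0.33·0.137828 = 0.0454832.
Normalizing constant: 0.33·0.137828 + 0.3·8.96067e-06 + 0.37·0.0114515 = 0.049723.
P(I | observation) = 0.0454832 / 0.049723 = 0.914732.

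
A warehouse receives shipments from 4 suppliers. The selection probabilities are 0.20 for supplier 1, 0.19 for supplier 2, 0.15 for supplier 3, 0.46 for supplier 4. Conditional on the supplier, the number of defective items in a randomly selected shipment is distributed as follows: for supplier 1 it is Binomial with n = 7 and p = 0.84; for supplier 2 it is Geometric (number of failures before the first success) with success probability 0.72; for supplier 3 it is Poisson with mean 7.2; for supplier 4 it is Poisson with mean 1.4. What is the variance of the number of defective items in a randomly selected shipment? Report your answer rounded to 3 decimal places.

8.792

Per component, 1: μ=5.88, E[X²]=35.5152; 2: μ=0.388889, E[X²]=0.691358; 3: μ=7.2, E[X²]=59.04; 4: μ=1.4, E[X²]=3.36.
E[X] = 0.2·5.88 + 0.19·0.388889 + 0.15·7.2 + 0.46·1.4 = 2.97389.
E[X²] = 0.2·35.5152 + 0.19·0.691358 + 0.15·59.04 + 0.46·3.36 = 17.636.
Var(X) = E[X²] − (E[X])² = 17.636 − 8.84402 = 8.79198.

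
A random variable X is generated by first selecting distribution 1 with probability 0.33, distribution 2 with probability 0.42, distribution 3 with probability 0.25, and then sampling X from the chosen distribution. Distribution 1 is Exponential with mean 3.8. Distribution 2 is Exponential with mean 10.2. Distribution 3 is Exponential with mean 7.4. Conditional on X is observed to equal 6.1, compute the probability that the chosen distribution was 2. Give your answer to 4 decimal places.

Likelihoods f(6.1 | ·): 1: 0.0528518; 2: 0.0539107; 3: 0.059261.
Posterior ∝ prior × likelihood. Numerator for 2: 0.42·0.0539107 = 0.0226425.
Normalizing constant: 0.33·0.0528518 + 0.42·0.0539107 + 0.25·0.059261 = 0.0548988.
P(2 | observation) = 0.0226425 / 0.0548988 = 0.41244.

0.4124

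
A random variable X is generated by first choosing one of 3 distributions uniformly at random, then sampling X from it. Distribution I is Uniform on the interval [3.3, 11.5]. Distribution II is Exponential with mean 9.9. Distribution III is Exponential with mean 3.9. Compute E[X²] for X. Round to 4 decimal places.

95.6011

For each component E[X²] = Var + (mean)², giving I: 60.3633; II: 196.02; III: 30.42.
Overall E[X²] = 0.333333·60.3633 + 0.333333·196.02 + 0.333333·30.42 = 95.6011.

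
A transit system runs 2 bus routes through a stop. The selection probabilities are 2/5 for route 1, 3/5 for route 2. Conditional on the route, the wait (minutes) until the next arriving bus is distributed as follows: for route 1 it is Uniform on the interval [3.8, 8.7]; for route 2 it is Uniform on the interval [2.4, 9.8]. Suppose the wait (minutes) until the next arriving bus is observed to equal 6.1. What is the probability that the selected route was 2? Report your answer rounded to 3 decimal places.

0.498

Likelihoods f(6.1 | ·): 1: 0.204082; 2: 0.135135.
Posterior ∝ prior × likelihood. Numerator for 2: 0.6·0.135135 = 0.0810811.
Normalizing constant: 0.4·0.204082 + 0.6·0.135135 = 0.162714.
P(2 | observation) = 0.0810811 / 0.162714 = 0.498305.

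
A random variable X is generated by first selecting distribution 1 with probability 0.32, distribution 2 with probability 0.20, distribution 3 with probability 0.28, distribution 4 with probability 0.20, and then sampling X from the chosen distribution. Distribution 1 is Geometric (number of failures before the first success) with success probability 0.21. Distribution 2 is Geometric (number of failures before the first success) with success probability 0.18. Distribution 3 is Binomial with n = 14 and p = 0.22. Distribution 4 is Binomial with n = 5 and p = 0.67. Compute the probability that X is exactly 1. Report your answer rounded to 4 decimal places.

0.1247

Conditional on each component, P(X = 1): 1: 0.1659; 2: 0.1476; 3: 0.121837; 4: 0.0397284.
By total probability, P(X = 1) = 0.32·0.1659 + 0.2·0.1476 + 0.28·0.121837 + 0.2·0.0397284 = 0.124668.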